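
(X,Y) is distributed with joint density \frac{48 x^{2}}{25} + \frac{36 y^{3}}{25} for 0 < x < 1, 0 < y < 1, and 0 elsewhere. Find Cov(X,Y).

E[XY] = ∫∫ xy × f(x,y) dx dy = \frac{48}{125}
E[X] = \frac{33}{50}
E[Y] = \frac{76}{125}
Cov(X,Y) = E[XY] - E[X]E[Y] = - \frac{54}{3125}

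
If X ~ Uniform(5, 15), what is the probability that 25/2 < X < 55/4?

P(25/2 < X < 55/4) = ∫_{25/2}^{55/4} f(x) dx
where f(x) = \frac{1}{10}
= \frac{1}{8}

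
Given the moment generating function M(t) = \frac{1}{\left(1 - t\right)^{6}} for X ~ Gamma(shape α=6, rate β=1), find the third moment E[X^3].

To find E[X^3], compute M^(3)(0):
M^(1)(t) = \frac{6}{\left(1 - t\right)^{7}}
M^(2)(t) = \frac{42}{\left(1 - t\right)^{8}}
M^(3)(t) = \frac{336}{\left(1 - t\right)^{9}}
M^(3)(0) = 336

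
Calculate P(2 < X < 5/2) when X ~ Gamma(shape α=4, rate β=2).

P(2 < X < 5/2) = ∫_{2}^{5/2} f(x) dx
where f(x) = \frac{8 x^{3} e^{- 2 x}}{3}
= \frac{-118 + 71 e}{3 e^{5}}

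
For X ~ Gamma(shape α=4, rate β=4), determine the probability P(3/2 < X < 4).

P(3/2 < X < 4) = ∫_{3/2}^{4} f(x) dx
where f(x) = \frac{128 x^{3} e^{- 4 x}}{3}
= \frac{-2483 + 183 e^{10}}{3 e^{16}}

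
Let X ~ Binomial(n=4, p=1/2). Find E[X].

For X ~ Binomial(n=4, p=1/2), the expected value is:
E[X] = 2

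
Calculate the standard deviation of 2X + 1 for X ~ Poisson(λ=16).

For X ~ Poisson(λ=16):
Var(X) = 16
SD(X) = √(Var(X)) = √(16) = 4
SD(2X + 1) = |2| × SD(X) = 2 × 4 = 8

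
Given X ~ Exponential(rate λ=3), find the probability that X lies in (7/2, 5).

P(7/2 < X < 5) = ∫_{7/2}^{5} f(x) dx
where f(x) = 3 e^{- 3 x}
= - \frac{1}{e^{15}} + e^{- \frac{21}{2}}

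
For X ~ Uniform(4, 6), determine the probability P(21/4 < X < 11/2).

P(21/4 < X < 11/2) = ∫_{21/4}^{11/2} f(x) dx
where f(x) = \frac{1}{2}
= \frac{1}{8}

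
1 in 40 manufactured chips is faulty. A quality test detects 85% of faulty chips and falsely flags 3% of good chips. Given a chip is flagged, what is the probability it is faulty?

Let D = the rare event, + = positive/flagged.
P(D) = 1/40
P(+|D) = 85/100 = 17/20
P(+|D') = 3/100
P(+) = P(+|D)P(D) + P(+|D')P(D')
     = \frac{17}{20} × \frac{1}{40} + \frac{3}{100} × \frac{39}{40}
     = \frac{101}{2000}
P(D|+) = P(+|D)P(D)/P(+) = \frac{85}{202}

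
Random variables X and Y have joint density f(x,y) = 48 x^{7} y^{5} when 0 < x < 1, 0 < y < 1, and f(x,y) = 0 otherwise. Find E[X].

E[X] = ∫_0^1 ∫_0^1 x × f(x,y) dy dx
= ∫_0^1 ∫_0^1 x × (48 x^{7} y^{5}) dy dx
= \frac{8}{9}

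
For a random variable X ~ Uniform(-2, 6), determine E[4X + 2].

For X ~ Uniform(-2, 6):
E[X] = 2
E[4X + 2] = 4 × E[X] + 2 = 10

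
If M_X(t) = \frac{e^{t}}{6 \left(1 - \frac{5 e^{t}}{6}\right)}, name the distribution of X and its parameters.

The MGF M(t) = \frac{e^{t}}{6 \left(1 - \frac{5 e^{t}}{6}\right)} is the standard form for the Geometric distribution.
Comparing with the known MGF formula identifies: Geometric(p=1/6), X = trial number of first success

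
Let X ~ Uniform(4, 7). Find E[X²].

Using the identity E[X²] = Var(X) + (E[X])²:
E[X] = \frac{11}{2}
Var(X) = \frac{3}{4}
E[X²] = \frac{3}{4} + (\frac{11}{2})²
= 31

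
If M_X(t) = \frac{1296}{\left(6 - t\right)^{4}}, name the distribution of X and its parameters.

The MGF M(t) = \frac{1296}{\left(6 - t\right)^{4}} is the standard form for the Gamma distribution.
Comparing with the known MGF formula identifies: Gamma(shape α=4, rate β=6)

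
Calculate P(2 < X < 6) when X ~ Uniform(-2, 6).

P(2 < X < 6) = ∫_{2}^{6} f(x) dx
where f(x) = \frac{1}{8}
= \frac{1}{2}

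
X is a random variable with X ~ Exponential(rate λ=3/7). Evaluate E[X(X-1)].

E[X(X-1)] = E[X² - X] = E[X²] - E[X]
E[X] = \frac{7}{3}
E[X²] = Var(X) + (E[X])² = \frac{49}{9} + (\frac{7}{3})² = \frac{98}{9}
E[X(X-1)] = \frac{98}{9} - \frac{7}{3} = \frac{77}{9}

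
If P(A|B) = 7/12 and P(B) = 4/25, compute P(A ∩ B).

By definition, P(A|B) = P(A ∩ B) / P(B)
So P(A ∩ B) = P(A|B) × P(B)
= 7/12 × 4/25
= 7/75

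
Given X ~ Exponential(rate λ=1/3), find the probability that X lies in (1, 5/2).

P(1 < X < 5/2) = ∫_{1}^{5/2} f(x) dx
where f(x) = \frac{e^{- \frac{x}{3}}}{3}
= - \frac{1}{e^{\frac{5}{6}}} + e^{- \frac{1}{3}}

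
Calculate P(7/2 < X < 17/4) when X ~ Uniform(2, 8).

P(7/2 < X < 17/4) = ∫_{7/2}^{17/4} f(x) dx
where f(x) = \frac{1}{6}
= \frac{1}{8}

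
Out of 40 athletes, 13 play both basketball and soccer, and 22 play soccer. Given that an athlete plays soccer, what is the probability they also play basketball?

P(A ∩ B) = 13/40
P(B) = 22/40 = 11/20
P(A|B) = P(A ∩ B) / P(B) = (13/40) / (11/20) = 13/22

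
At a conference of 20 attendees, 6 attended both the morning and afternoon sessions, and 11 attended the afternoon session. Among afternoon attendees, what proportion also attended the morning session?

P(A ∩ B) = 6/20 = 3/10
P(B) = 11/20
P(A|B) = P(A ∩ B) / P(B) = (3/10) / (11/20) = 6/11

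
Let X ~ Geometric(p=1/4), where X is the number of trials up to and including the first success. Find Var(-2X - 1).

For X ~ Geometric(p=1/4), where X is the number of trials up to and including the first success:
Var(X) = 12
Var(-2X - 1) = (-2)² × Var(X) = 4 × 12 = 48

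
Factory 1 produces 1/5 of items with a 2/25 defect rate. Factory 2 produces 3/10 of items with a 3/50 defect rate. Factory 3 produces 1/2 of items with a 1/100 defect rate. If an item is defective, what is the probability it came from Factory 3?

Using Bayes' theorem:
P(F1) = 1/5, P(D|F1) = 2/25
P(F2) = 3/10, P(D|F2) = 3/50
P(F3) = 1/2, P(D|F3) = 1/100
P(D) = P(D|F1)P(F1) + P(D|F2)P(F2) + P(D|F3)P(F3)
     = \frac{39}{1000}
P(F3|D) = P(D|F3)P(F3) / P(D)
= \frac{5}{39}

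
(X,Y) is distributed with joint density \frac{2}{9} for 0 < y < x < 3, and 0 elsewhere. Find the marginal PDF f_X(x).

f_X(x) = ∫_0^x \frac{2}{9} dy = \frac{2 x}{9}
for 0 < x < 3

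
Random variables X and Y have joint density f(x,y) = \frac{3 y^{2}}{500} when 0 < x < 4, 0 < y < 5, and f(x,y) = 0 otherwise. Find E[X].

f_X(x) = ∫_0^5 \frac{3 y^{2}}{500} dy = \frac{1}{4}
E[X] = ∫_0^4 x × (\frac{1}{4}) dx = 2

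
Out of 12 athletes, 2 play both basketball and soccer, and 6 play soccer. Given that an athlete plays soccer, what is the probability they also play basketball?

P(A ∩ B) = 2/12 = 1/6
P(B) = 6/12 = 1/2
P(A|B) = P(A ∩ B) / P(B) = (1/6) / (1/2) = 1/3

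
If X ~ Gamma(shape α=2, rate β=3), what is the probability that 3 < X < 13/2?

P(3 < X < 13/2) = ∫_{3}^{13/2} f(x) dx
where f(x) = 9 x e^{- 3 x}
= - \frac{41}{2 e^{\frac{39}{2}}} + \frac{10}{e^{9}}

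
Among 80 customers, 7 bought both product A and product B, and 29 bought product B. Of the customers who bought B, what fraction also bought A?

P(A ∩ B) = 7/80
P(B) = 29/80
P(A|B) = P(A ∩ B) / P(B) = (7/80) / (29/80) = 7/29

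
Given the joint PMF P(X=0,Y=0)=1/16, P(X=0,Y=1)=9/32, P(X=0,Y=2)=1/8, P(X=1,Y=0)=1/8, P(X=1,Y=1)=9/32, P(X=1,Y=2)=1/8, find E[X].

First find marginal of X:
P(X=0) = 15/32
P(X=1) = 17/32
E[X] = 0 × 15/32 + 1 × 17/32 = 17/32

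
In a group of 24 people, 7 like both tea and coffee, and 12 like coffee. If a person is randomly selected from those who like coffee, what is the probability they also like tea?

P(A ∩ B) = 7/24
P(B) = 12/24 = 1/2
P(A|B) = P(A ∩ B) / P(B) = (7/24) / (1/2) = 7/12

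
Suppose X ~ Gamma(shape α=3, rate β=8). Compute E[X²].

Using the identity E[X²] = Var(X) + (E[X])²:
E[X] = \frac{3}{8}
Var(X) = \frac{3}{64}
E[X²] = \frac{3}{64} + (\frac{3}{8})²
= \frac{3}{16}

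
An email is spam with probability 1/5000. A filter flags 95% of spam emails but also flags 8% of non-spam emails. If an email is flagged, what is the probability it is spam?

Let D = the rare event, + = positive/flagged.
P(D) = 1/5000
P(+|D) = 95/100 = 19/20
P(+|D') = 8/100 = 2/25
P(+) = P(+|D)P(D) + P(+|D')P(D')
     = \frac{19}{20} × \frac{1}{5000} + \frac{2}{25} × \frac{4999}{5000}
     = \frac{40087}{500000}
P(D|+) = P(+|D)P(D)/P(+) = \frac{95}{40087}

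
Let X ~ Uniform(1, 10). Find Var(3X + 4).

For X ~ Uniform(1, 10):
Var(X) = \frac{27}{4}
Var(3X + 4) = (3)² × Var(X) = 9 × \frac{27}{4} = \frac{243}{4}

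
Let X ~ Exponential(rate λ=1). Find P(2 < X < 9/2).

P(2 < X < 9/2) = ∫_{2}^{9/2} f(x) dx
where f(x) = e^{- x}
= - \frac{1}{e^{\frac{9}{2}}} + e^{-2}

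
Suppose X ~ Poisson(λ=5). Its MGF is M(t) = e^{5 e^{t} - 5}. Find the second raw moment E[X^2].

To find E[X^2], compute M^(2)(0):
M^(1)(t) = 5 e^{t} e^{5 e^{t} - 5}
M^(2)(t) = 25 e^{2 t} e^{5 e^{t} - 5} + 5 e^{t} e^{5 e^{t} - 5}
M^(2)(0) = 30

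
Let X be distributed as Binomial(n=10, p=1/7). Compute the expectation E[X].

For X ~ Binomial(n=10, p=1/7), the expected value is:
E[X] = \frac{10}{7}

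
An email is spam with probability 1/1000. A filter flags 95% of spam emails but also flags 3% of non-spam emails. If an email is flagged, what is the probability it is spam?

Let D = the rare event, + = positive/flagged.
P(D) = 1/1000
P(+|D) = 95/100 = 19/20
P(+|D') = 3/100
P(+) = P(+|D)P(D) + P(+|D')P(D')
     = \frac{19}{20} × \frac{1}{1000} + \frac{3}{100} × \frac{999}{1000}
     = \frac{773}{25000}
P(D|+) = P(+|D)P(D)/P(+) = \frac{95}{3092}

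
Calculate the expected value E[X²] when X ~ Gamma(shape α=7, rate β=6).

Using the identity E[X²] = Var(X) + (E[X])²:
E[X] = \frac{7}{6}
Var(X) = \frac{7}{36}
E[X²] = \frac{7}{36} + (\frac{7}{6})²
= \frac{14}{9}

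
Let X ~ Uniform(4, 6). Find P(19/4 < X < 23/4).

P(19/4 < X < 23/4) = ∫_{19/4}^{23/4} f(x) dx
where f(x) = \frac{1}{2}
= \frac{1}{2}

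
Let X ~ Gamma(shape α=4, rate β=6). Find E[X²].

Using the identity E[X²] = Var(X) + (E[X])²:
E[X] = \frac{2}{3}
Var(X) = \frac{1}{9}
E[X²] = \frac{1}{9} + (\frac{2}{3})²
= \frac{5}{9}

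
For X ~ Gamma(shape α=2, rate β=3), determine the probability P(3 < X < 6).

P(3 < X < 6) = ∫_{3}^{6} f(x) dx
where f(x) = 9 x e^{- 3 x}
= \frac{-19 + 10 e^{9}}{e^{18}}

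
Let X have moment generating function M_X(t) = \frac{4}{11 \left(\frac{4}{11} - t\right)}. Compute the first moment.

To find E[X], compute M^(1)(0):
M^(1)(t) = \frac{4}{11 \left(\frac{4}{11} - t\right)^{2}}
M^(1)(0) = \frac{11}{4}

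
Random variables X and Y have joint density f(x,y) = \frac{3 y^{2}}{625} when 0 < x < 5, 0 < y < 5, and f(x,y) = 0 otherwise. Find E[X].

f_X(x) = ∫_0^5 \frac{3 y^{2}}{625} dy = \frac{1}{5}
E[X] = ∫_0^5 x × (\frac{1}{5}) dx = \frac{5}{2}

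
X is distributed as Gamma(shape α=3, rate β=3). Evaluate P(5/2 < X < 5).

P(5/2 < X < 5) = ∫_{5/2}^{5} f(x) dx
where f(x) = \frac{27 x^{2} e^{- 3 x}}{2}
= - \frac{257}{2 e^{15}} + \frac{293}{8 e^{\frac{15}{2}}}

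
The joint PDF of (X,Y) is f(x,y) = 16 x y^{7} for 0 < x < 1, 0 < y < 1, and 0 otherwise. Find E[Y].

E[Y] = ∫_0^1 ∫_0^1 y × f(x,y) dx dy
= \frac{8}{9}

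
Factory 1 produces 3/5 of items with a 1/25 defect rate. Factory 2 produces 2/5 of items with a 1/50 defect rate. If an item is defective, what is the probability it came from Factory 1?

Using Bayes' theorem:
P(F1) = 3/5, P(D|F1) = 1/25
P(F2) = 2/5, P(D|F2) = 1/50
P(D) = P(D|F1)P(F1) + P(D|F2)P(F2)
     = \frac{4}{125}
P(F1|D) = P(D|F1)P(F1) / P(D)
= \frac{3}{4}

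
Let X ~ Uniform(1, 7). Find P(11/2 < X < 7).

P(11/2 < X < 7) = ∫_{11/2}^{7} f(x) dx
where f(x) = \frac{1}{6}
= \frac{1}{4}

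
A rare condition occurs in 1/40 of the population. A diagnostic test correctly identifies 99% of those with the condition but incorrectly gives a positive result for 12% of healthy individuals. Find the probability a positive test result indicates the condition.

Let D = the rare event, + = positive/flagged.
P(D) = 1/40
P(+|D) = 99/100
P(+|D') = 12/100 = 3/25
P(+) = P(+|D)P(D) + P(+|D')P(D')
     = \frac{99}{100} × \frac{1}{40} + \frac{3}{25} × \frac{39}{40}
     = \frac{567}{4000}
P(D|+) = P(+|D)P(D)/P(+) = \frac{11}{63}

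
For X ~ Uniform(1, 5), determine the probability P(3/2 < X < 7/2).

P(3/2 < X < 7/2) = ∫_{3/2}^{7/2} f(x) dx
where f(x) = \frac{1}{4}
= \frac{1}{2}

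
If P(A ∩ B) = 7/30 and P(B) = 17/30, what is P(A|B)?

P(A|B) = P(A ∩ B) / P(B)
= (7/30) / (17/30)
= 7/17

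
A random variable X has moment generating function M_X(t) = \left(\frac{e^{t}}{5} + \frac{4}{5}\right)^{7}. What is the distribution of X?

The MGF M(t) = \left(\frac{e^{t}}{5} + \frac{4}{5}\right)^{7} is the standard form for the Binomial distribution.
Comparing with the known MGF formula identifies: Binomial(n=7, p=1/5)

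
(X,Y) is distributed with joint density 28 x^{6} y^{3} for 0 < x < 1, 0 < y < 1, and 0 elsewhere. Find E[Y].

E[Y] = ∫_0^1 ∫_0^1 y × f(x,y) dx dy
= \frac{4}{5}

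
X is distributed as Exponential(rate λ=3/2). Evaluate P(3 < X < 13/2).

P(3 < X < 13/2) = ∫_{3}^{13/2} f(x) dx
where f(x) = \frac{3 e^{- \frac{3 x}{2}}}{2}
= - \frac{1}{e^{\frac{39}{4}}} + e^{- \frac{9}{2}}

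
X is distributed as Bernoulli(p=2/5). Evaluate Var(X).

For X ~ Bernoulli(p=2/5):
Var(X) = \frac{6}{25}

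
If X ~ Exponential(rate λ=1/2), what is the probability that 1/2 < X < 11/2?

P(1/2 < X < 11/2) = ∫_{1/2}^{11/2} f(x) dx
where f(x) = \frac{e^{- \frac{x}{2}}}{2}
= - \frac{1 - e^{\frac{5}{2}}}{e^{\frac{11}{4}}}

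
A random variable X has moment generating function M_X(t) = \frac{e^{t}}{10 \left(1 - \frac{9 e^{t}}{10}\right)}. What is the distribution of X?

The MGF M(t) = \frac{e^{t}}{10 \left(1 - \frac{9 e^{t}}{10}\right)} is the standard form for the Geometric distribution.
Comparing with the known MGF formula identifies: Geometric(p=1/10), X = trial number of first success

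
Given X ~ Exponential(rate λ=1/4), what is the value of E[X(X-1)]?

E[X(X-1)] = E[X² - X] = E[X²] - E[X]
E[X] = 4
E[X²] = Var(X) + (E[X])² = 16 + (4)² = 32
E[X(X-1)] = 32 - 4 = 28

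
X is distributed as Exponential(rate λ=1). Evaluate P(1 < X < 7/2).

P(1 < X < 7/2) = ∫_{1}^{7/2} f(x) dx
where f(x) = e^{- x}
= - \frac{1}{e^{\frac{7}{2}}} + e^{-1}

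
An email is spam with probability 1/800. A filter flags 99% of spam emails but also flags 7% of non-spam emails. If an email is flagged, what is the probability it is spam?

Let D = the rare event, + = positive/flagged.
P(D) = 1/800
P(+|D) = 99/100
P(+|D') = 7/100
P(+) = P(+|D)P(D) + P(+|D')P(D')
     = \frac{99}{100} × \frac{1}{800} + \frac{7}{100} × \frac{799}{800}
     = \frac{1423}{20000}
P(D|+) = P(+|D)P(D)/P(+) = \frac{99}{5692}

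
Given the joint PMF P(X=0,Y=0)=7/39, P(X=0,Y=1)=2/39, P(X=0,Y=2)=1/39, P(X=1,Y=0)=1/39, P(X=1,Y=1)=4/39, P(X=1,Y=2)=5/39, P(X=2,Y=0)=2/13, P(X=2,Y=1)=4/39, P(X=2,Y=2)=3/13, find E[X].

First find marginal of X:
P(X=0) = 10/39
P(X=1) = 10/39
P(X=2) = 19/39
E[X] = 0 × 10/39 + 1 × 10/39 + 2 × 19/39 = 16/13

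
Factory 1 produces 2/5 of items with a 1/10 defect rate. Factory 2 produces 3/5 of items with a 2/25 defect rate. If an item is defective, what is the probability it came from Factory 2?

Using Bayes' theorem:
P(F1) = 2/5, P(D|F1) = 1/10
P(F2) = 3/5, P(D|F2) = 2/25
P(D) = P(D|F1)P(F1) + P(D|F2)P(F2)
     = \frac{11}{125}
P(F2|D) = P(D|F2)P(F2) / P(D)
= \frac{6}{11}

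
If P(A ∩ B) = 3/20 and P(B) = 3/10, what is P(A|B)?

P(A|B) = P(A ∩ B) / P(B)
= (3/20) / (3/10)
= 1/2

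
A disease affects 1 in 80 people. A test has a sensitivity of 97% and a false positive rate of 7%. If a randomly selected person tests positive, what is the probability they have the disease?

Let D = the rare event, + = positive/flagged.
P(D) = 1/80
P(+|D) = 97/100
P(+|D') = 7/100
P(+) = P(+|D)P(D) + P(+|D')P(D')
     = \frac{97}{100} × \frac{1}{80} + \frac{7}{100} × \frac{79}{80}
     = \frac{13}{160}
P(D|+) = P(+|D)P(D)/P(+) = \frac{97}{650}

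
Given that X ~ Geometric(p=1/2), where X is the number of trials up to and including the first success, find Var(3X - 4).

For X ~ Geometric(p=1/2), where X is the number of trials up to and including the first success:
Var(X) = 2
Var(3X - 4) = (3)² × Var(X) = 9 × 2 = 18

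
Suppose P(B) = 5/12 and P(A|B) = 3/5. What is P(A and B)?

By definition, P(A|B) = P(A ∩ B) / P(B)
So P(A ∩ B) = P(A|B) × P(B)
= 3/5 × 5/12
= 1/4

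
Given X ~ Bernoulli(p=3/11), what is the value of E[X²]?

Using the identity E[X²] = Var(X) + (E[X])²:
E[X] = \frac{3}{11}
Var(X) = \frac{24}{121}
E[X²] = \frac{24}{121} + (\frac{3}{11})²
= \frac{3}{11}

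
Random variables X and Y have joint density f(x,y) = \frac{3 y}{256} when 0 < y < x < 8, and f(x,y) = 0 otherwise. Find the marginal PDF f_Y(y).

f_Y(y) = ∫_y^8 \frac{3 y}{256} dx = \frac{3 y \left(8 - y\right)}{256}
for 0 < y < 8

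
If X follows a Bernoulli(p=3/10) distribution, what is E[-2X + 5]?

For X ~ Bernoulli(p=3/10):
E[X] = \frac{3}{10}
E[-2X + 5] = -2 × E[X] + 5 = \frac{22}{5}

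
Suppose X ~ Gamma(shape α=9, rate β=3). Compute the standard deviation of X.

For X ~ Gamma(shape α=9, rate β=3):
Var(X) = 1
SD(X) = √(Var(X)) = √(1) = 1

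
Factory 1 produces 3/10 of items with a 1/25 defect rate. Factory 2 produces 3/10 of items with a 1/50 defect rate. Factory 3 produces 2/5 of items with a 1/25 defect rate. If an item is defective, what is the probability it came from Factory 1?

Using Bayes' theorem:
P(F1) = 3/10, P(D|F1) = 1/25
P(F2) = 3/10, P(D|F2) = 1/50
P(F3) = 2/5, P(D|F3) = 1/25
P(D) = P(D|F1)P(F1) + P(D|F2)P(F2) + P(D|F3)P(F3)
     = \frac{17}{500}
P(F1|D) = P(D|F1)P(F1) / P(D)
= \frac{6}{17}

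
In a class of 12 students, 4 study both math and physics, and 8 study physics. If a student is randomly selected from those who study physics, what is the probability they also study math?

P(A ∩ B) = 4/12 = 1/3
P(B) = 8/12 = 2/3
P(A|B) = P(A ∩ B) / P(B) = (1/3) / (2/3) = 1/2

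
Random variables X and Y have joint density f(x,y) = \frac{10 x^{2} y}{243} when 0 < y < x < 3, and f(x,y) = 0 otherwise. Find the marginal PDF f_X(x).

f_X(x) = ∫_0^x \frac{10 x^{2} y}{243} dy = \frac{5 x^{4}}{243}
for 0 < x < 3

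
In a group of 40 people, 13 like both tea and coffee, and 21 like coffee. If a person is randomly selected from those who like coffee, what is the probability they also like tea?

P(A ∩ B) = 13/40
P(B) = 21/40
P(A|B) = P(A ∩ B) / P(B) = (13/40) / (21/40) = 13/21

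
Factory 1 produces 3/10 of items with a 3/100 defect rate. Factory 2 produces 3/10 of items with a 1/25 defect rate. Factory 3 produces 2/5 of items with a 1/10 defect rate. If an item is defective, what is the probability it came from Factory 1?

Using Bayes' theorem:
P(F1) = 3/10, P(D|F1) = 3/100
P(F2) = 3/10, P(D|F2) = 1/25
P(F3) = 2/5, P(D|F3) = 1/10
P(D) = P(D|F1)P(F1) + P(D|F2)P(F2) + P(D|F3)P(F3)
     = \frac{61}{1000}
P(F1|D) = P(D|F1)P(F1) / P(D)
= \frac{9}{61}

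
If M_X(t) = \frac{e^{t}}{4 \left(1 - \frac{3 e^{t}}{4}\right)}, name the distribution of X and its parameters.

The MGF M(t) = \frac{e^{t}}{4 \left(1 - \frac{3 e^{t}}{4}\right)} is the standard form for the Geometric distribution.
Comparing with the known MGF formula identifies: Geometric(p=1/4), X = trial number of first success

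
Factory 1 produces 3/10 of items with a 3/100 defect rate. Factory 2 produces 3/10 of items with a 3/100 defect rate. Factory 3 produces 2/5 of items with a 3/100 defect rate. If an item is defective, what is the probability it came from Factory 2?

Using Bayes' theorem:
P(F1) = 3/10, P(D|F1) = 3/100
P(F2) = 3/10, P(D|F2) = 3/100
P(F3) = 2/5, P(D|F3) = 3/100
P(D) = P(D|F1)P(F1) + P(D|F2)P(F2) + P(D|F3)P(F3)
     = \frac{3}{100}
P(F2|D) = P(D|F2)P(F2) / P(D)
= \frac{3}{10}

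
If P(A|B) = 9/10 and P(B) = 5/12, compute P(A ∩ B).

By definition, P(A|B) = P(A ∩ B) / P(B)
So P(A ∩ B) = P(A|B) × P(B)
= 9/10 × 5/12
= 3/8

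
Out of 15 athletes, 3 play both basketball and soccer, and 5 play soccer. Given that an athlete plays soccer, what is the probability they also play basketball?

P(A ∩ B) = 3/15 = 1/5
P(B) = 5/15 = 1/3
P(A|B) = P(A ∩ B) / P(B) = (1/5) / (1/3) = 3/5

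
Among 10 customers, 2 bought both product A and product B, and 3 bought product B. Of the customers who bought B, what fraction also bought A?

P(A ∩ B) = 2/10 = 1/5
P(B) = 3/10
P(A|B) = P(A ∩ B) / P(B) = (1/5) / (3/10) = 2/3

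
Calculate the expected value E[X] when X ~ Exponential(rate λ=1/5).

For X ~ Exponential(rate λ=1/5), the expected value is:
E[X] = 5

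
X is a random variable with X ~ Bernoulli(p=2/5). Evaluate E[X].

For X ~ Bernoulli(p=2/5), the expected value is:
E[X] = \frac{2}{5}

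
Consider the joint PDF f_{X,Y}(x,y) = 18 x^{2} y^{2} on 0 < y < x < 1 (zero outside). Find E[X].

f_X(x) = ∫_0^x 18 x^{2} y^{2} dy = 6 x^{5}
E[X] = ∫_0^1 x × (6 x^{5}) dx = \frac{6}{7}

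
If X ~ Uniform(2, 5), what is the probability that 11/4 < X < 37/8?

P(11/4 < X < 37/8) = ∫_{11/4}^{37/8} f(x) dx
where f(x) = \frac{1}{3}
= \frac{5}{8}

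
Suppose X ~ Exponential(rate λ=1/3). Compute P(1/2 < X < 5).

P(1/2 < X < 5) = ∫_{1/2}^{5} f(x) dx
where f(x) = \frac{e^{- \frac{x}{3}}}{3}
= - \frac{1}{e^{\frac{5}{3}}} + e^{- \frac{1}{6}}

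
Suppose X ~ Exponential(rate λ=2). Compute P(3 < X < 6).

P(3 < X < 6) = ∫_{3}^{6} f(x) dx
where f(x) = 2 e^{- 2 x}
= - \frac{1 - e^{6}}{e^{12}}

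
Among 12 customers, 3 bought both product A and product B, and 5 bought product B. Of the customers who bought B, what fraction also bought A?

P(A ∩ B) = 3/12 = 1/4
P(B) = 5/12
P(A|B) = P(A ∩ B) / P(B) = (1/4) / (5/12) = 3/5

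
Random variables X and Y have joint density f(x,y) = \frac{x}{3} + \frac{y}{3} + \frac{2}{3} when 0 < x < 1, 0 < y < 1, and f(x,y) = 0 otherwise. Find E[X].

E[X] = ∫_0^1 ∫_0^1 x × f(x,y) dy dx
= ∫_0^1 ∫_0^1 x × (\frac{x}{3} + \frac{y}{3} + \frac{2}{3}) dy dx
= \frac{19}{36}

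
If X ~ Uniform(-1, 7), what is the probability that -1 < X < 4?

P(-1 < X < 4) = ∫_{-1}^{4} f(x) dx
where f(x) = \frac{1}{8}
= \frac{5}{8}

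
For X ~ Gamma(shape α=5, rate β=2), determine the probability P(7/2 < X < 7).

P(7/2 < X < 7) = ∫_{7/2}^{7} f(x) dx
where f(x) = \frac{4 x^{4} e^{- 2 x}}{3}
= \frac{-52104 + 4553 e^{7}}{24 e^{14}}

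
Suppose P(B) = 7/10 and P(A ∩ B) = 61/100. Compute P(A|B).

P(A|B) = P(A ∩ B) / P(B)
= (61/100) / (7/10)
= 61/70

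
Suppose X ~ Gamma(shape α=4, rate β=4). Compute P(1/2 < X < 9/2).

P(1/2 < X < 9/2) = ∫_{1/2}^{9/2} f(x) dx
where f(x) = \frac{128 x^{3} e^{- 4 x}}{3}
= \frac{-3459 + 19 e^{16}}{3 e^{18}}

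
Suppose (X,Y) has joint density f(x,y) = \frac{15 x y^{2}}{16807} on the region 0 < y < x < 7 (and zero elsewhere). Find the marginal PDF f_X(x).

f_X(x) = ∫_0^x \frac{15 x y^{2}}{16807} dy = \frac{5 x^{4}}{16807}
for 0 < x < 7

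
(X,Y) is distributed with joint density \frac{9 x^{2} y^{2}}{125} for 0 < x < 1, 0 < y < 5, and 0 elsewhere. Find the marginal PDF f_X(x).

f_X(x) = ∫_0^5 f(x,y) dy
= ∫_0^5 \frac{9 x^{2} y^{2}}{125} dy
= 3 x^{2} for 0 < x < 1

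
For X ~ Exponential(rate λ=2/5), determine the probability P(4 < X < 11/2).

P(4 < X < 11/2) = ∫_{4}^{11/2} f(x) dx
where f(x) = \frac{2 e^{- \frac{2 x}{5}}}{5}
= - \frac{1 - e^{\frac{3}{5}}}{e^{\frac{11}{5}}}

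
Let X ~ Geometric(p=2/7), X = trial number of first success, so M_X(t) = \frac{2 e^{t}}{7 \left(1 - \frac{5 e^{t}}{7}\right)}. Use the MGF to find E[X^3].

To find E[X^3], compute M^(3)(0):
M^(1)(t) = \frac{2 e^{t}}{7 \left(1 - \frac{5 e^{t}}{7}\right)} + \frac{10 e^{2 t}}{49 \left(1 - \frac{5 e^{t}}{7}\right)^{2}}
M^(2)(t) = \frac{2 e^{t}}{7 \left(1 - \frac{5 e^{t}}{7}\right)} + \frac{30 e^{2 t}}{49 \left(1 - \frac{5 e^{t}}{7}\right)^{2}} + \frac{100 e^{3 t}}{343 \left(1 - \frac{5 e^{t}}{7}\right)^{3}}
M^(3)(t) = \frac{2 e^{t}}{7 \left(1 - \frac{5 e^{t}}{7}\right)} + \frac{10 e^{2 t}}{7 \left(1 - \frac{5 e^{t}}{7}\right)^{2}} + \frac{600 e^{3 t}}{343 \left(1 - \frac{5 e^{t}}{7}\right)^{3}} + \frac{1500 e^{4 t}}{2401 \left(1 - \frac{5 e^{t}}{7}\right)^{4}}
M^(3)(0) = \frac{749}{4}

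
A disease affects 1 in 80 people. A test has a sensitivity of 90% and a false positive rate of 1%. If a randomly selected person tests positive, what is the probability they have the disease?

Let D = the rare event, + = positive/flagged.
P(D) = 1/80
P(+|D) = 90/100 = 9/10
P(+|D') = 1/100
P(+) = P(+|D)P(D) + P(+|D')P(D')
     = \frac{9}{10} × \frac{1}{80} + \frac{1}{100} × \frac{79}{80}
     = \frac{169}{8000}
P(D|+) = P(+|D)P(D)/P(+) = \frac{90}{169}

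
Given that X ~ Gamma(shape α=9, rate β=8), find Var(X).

For X ~ Gamma(shape α=9, rate β=8):
Var(X) = \frac{9}{64}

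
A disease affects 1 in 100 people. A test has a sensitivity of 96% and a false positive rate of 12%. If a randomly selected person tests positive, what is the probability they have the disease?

Let D = the rare event, + = positive/flagged.
P(D) = 1/100
P(+|D) = 96/100 = 24/25
P(+|D') = 12/100 = 3/25
P(+) = P(+|D)P(D) + P(+|D')P(D')
     = \frac{24}{25} × \frac{1}{100} + \frac{3}{25} × \frac{99}{100}
     = \frac{321}{2500}
P(D|+) = P(+|D)P(D)/P(+) = \frac{8}{107}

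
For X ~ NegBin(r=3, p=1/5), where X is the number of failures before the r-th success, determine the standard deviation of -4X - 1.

For X ~ NegBin(r=3, p=1/5), where X is the number of failures before the r-th success:
Var(X) = 60
SD(X) = √(Var(X)) = √(60) = 2 \sqrt{15}
SD(-4X - 1) = |-4| × SD(X) = 4 × 2 \sqrt{15} = 8 \sqrt{15}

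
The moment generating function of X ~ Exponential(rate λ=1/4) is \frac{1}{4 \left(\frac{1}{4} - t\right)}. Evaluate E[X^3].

To find E[X^3], compute M^(3)(0):
M^(1)(t) = \frac{1}{4 \left(\frac{1}{4} - t\right)^{2}}
M^(2)(t) = \frac{1}{2 \left(\frac{1}{4} - t\right)^{3}}
M^(3)(t) = \frac{3}{2 \left(\frac{1}{4} - t\right)^{4}}
M^(3)(0) = 384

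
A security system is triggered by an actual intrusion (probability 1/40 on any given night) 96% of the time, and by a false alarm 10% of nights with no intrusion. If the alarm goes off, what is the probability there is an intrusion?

Let D = the rare event, + = positive/flagged.
P(D) = 1/40
P(+|D) = 96/100 = 24/25
P(+|D') = 10/100 = 1/10
P(+) = P(+|D)P(D) + P(+|D')P(D')
     = \frac{24}{25} × \frac{1}{40} + \frac{1}{10} × \frac{39}{40}
     = \frac{243}{2000}
P(D|+) = P(+|D)P(D)/P(+) = \frac{16}{81}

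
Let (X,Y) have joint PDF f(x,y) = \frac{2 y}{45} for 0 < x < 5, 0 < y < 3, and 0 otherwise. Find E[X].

f_X(x) = ∫_0^3 \frac{2 y}{45} dy = \frac{1}{5}
E[X] = ∫_0^5 x × (\frac{1}{5}) dx = \frac{5}{2}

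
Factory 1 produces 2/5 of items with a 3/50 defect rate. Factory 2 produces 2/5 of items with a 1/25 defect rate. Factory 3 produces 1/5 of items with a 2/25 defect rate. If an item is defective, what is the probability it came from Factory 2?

Using Bayes' theorem:
P(F1) = 2/5, P(D|F1) = 3/50
P(F2) = 2/5, P(D|F2) = 1/25
P(F3) = 1/5, P(D|F3) = 2/25
P(D) = P(D|F1)P(F1) + P(D|F2)P(F2) + P(D|F3)P(F3)
     = \frac{7}{125}
P(F2|D) = P(D|F2)P(F2) / P(D)
= \frac{2}{7}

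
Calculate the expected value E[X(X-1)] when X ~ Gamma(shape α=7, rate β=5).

E[X(X-1)] = E[X² - X] = E[X²] - E[X]
E[X] = \frac{7}{5}
E[X²] = Var(X) + (E[X])² = \frac{7}{25} + (\frac{7}{5})² = \frac{56}{25}
E[X(X-1)] = \frac{56}{25} - \frac{7}{5} = \frac{21}{25}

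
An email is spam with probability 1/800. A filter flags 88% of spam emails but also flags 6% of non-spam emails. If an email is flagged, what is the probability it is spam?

Let D = the rare event, + = positive/flagged.
P(D) = 1/800
P(+|D) = 88/100 = 22/25
P(+|D') = 6/100 = 3/50
P(+) = P(+|D)P(D) + P(+|D')P(D')
     = \frac{22}{25} × \frac{1}{800} + \frac{3}{50} × \frac{799}{800}
     = \frac{2441}{40000}
P(D|+) = P(+|D)P(D)/P(+) = \frac{44}{2441}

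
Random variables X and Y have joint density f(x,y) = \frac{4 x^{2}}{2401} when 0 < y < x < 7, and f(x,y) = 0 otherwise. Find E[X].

f_X(x) = ∫_0^x \frac{4 x^{2}}{2401} dy = \frac{4 x^{3}}{2401}
E[X] = ∫_0^7 x × (\frac{4 x^{3}}{2401}) dx = \frac{28}{5}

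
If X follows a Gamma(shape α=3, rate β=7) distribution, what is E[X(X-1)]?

E[X(X-1)] = E[X² - X] = E[X²] - E[X]
E[X] = \frac{3}{7}
E[X²] = Var(X) + (E[X])² = \frac{3}{49} + (\frac{3}{7})² = \frac{12}{49}
E[X(X-1)] = \frac{12}{49} - \frac{3}{7} = - \frac{9}{49}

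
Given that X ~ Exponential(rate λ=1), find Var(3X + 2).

For X ~ Exponential(rate λ=1):
Var(X) = 1
Var(3X + 2) = (3)² × Var(X) = 9 × 1 = 9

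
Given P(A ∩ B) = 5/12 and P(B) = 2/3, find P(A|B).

P(A|B) = P(A ∩ B) / P(B)
= (5/12) / (2/3)
= 5/8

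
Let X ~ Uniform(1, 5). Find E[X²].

Using the identity E[X²] = Var(X) + (E[X])²:
E[X] = 3
Var(X) = \frac{4}{3}
E[X²] = \frac{4}{3} + (3)²
= \frac{31}{3}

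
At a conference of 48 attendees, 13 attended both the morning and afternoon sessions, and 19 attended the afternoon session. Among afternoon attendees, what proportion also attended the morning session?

P(A ∩ B) = 13/48
P(B) = 19/48
P(A|B) = P(A ∩ B) / P(B) = (13/48) / (19/48) = 13/19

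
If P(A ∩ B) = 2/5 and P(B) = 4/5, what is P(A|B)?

P(A|B) = P(A ∩ B) / P(B)
= (2/5) / (4/5)
= 1/2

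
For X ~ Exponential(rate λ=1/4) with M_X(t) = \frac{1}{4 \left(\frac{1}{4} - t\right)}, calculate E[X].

To find E[X], compute M^(1)(0):
M^(1)(t) = \frac{1}{4 \left(\frac{1}{4} - t\right)^{2}}
M^(1)(0) = 4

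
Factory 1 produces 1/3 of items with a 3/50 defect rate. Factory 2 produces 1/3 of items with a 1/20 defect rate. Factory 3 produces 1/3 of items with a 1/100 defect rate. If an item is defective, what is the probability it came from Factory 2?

Using Bayes' theorem:
P(F1) = 1/3, P(D|F1) = 3/50
P(F2) = 1/3, P(D|F2) = 1/20
P(F3) = 1/3, P(D|F3) = 1/100
P(D) = P(D|F1)P(F1) + P(D|F2)P(F2) + P(D|F3)P(F3)
     = \frac{1}{25}
P(F2|D) = P(D|F2)P(F2) / P(D)
= \frac{5}{12}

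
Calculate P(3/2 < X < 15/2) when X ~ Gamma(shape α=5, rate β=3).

P(3/2 < X < 15/2) = ∫_{3/2}^{15/2} f(x) dx
where f(x) = \frac{81 x^{4} e^{- 3 x}}{8}
= \frac{-1645283 + 6131 e^{18}}{128 e^{\frac{45}{2}}}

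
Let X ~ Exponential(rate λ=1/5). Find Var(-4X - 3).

For X ~ Exponential(rate λ=1/5):
Var(X) = 25
Var(-4X - 3) = (-4)² × Var(X) = 16 × 25 = 400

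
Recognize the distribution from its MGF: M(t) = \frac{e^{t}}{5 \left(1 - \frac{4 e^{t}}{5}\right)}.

The MGF M(t) = \frac{e^{t}}{5 \left(1 - \frac{4 e^{t}}{5}\right)} is the standard form for the Geometric distribution.
Comparing with the known MGF formula identifies: Geometric(p=1/5), X = trial number of first success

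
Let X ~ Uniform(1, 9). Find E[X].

For X ~ Uniform(1, 9), the expected value is:
E[X] = 5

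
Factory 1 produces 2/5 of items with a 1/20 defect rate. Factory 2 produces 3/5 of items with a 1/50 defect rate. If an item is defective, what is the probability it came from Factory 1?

Using Bayes' theorem:
P(F1) = 2/5, P(D|F1) = 1/20
P(F2) = 3/5, P(D|F2) = 1/50
P(D) = P(D|F1)P(F1) + P(D|F2)P(F2)
     = \frac{4}{125}
P(F1|D) = P(D|F1)P(F1) / P(D)
= \frac{5}{8}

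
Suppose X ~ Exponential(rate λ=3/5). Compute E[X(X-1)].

E[X(X-1)] = E[X² - X] = E[X²] - E[X]
E[X] = \frac{5}{3}
E[X²] = Var(X) + (E[X])² = \frac{25}{9} + (\frac{5}{3})² = \frac{50}{9}
E[X(X-1)] = \frac{50}{9} - \frac{5}{3} = \frac{35}{9}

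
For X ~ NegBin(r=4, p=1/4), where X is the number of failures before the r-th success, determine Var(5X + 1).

For X ~ NegBin(r=4, p=1/4), where X is the number of failures before the r-th success:
Var(X) = 48
Var(5X + 1) = (5)² × Var(X) = 25 × 48 = 1200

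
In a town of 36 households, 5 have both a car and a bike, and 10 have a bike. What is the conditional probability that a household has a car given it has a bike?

P(A ∩ B) = 5/36
P(B) = 10/36 = 5/18
P(A|B) = P(A ∩ B) / P(B) = (5/36) / (5/18) = 1/2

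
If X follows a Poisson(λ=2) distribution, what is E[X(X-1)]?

E[X(X-1)] = E[X² - X] = E[X²] - E[X]
E[X] = 2
E[X²] = Var(X) + (E[X])² = 2 + (2)² = 6
E[X(X-1)] = 6 - 2 = 4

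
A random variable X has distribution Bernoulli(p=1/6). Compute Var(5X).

For X ~ Bernoulli(p=1/6):
Var(X) = \frac{5}{36}
Var(5X) = (5)² × Var(X) = 25 × \frac{5}{36} = \frac{125}{36}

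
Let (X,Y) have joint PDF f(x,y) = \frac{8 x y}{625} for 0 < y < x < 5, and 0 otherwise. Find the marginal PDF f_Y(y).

f_Y(y) = ∫_y^5 \frac{8 x y}{625} dx = \frac{4 y \left(25 - y^{2}\right)}{625}
for 0 < y < 5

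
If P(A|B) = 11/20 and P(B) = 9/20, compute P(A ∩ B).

By definition, P(A|B) = P(A ∩ B) / P(B)
So P(A ∩ B) = P(A|B) × P(B)
= 11/20 × 9/20
= 99/400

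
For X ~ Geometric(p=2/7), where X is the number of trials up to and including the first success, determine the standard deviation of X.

For X ~ Geometric(p=2/7), where X is the number of trials up to and including the first success:
Var(X) = \frac{35}{4}
SD(X) = √(Var(X)) = √(\frac{35}{4}) = \frac{\sqrt{35}}{2}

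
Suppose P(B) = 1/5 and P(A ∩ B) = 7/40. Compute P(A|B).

P(A|B) = P(A ∩ B) / P(B)
= (7/40) / (1/5)
= 7/8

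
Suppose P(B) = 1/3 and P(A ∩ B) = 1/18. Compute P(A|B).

P(A|B) = P(A ∩ B) / P(B)
= (1/18) / (1/3)
= 1/6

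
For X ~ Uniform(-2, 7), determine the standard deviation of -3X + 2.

For X ~ Uniform(-2, 7):
Var(X) = \frac{27}{4}
SD(X) = √(Var(X)) = √(\frac{27}{4}) = \frac{3 \sqrt{3}}{2}
SD(-3X + 2) = |-3| × SD(X) = 3 × \frac{3 \sqrt{3}}{2} = \frac{9 \sqrt{3}}{2}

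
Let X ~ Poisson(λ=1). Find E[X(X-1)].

E[X(X-1)] = E[X² - X] = E[X²] - E[X]
E[X] = 1
E[X²] = Var(X) + (E[X])² = 1 + (1)² = 2
E[X(X-1)] = 2 - 1 = 1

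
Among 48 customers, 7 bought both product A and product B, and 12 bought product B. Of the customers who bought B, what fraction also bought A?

P(A ∩ B) = 7/48
P(B) = 12/48 = 1/4
P(A|B) = P(A ∩ B) / P(B) = (7/48) / (1/4) = 7/12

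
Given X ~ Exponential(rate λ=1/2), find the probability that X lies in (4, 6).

P(4 < X < 6) = ∫_{4}^{6} f(x) dx
where f(x) = \frac{e^{- \frac{x}{2}}}{2}
= - \frac{1 - e}{e^{3}}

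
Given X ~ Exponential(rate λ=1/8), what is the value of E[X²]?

Using the identity E[X²] = Var(X) + (E[X])²:
E[X] = 8
Var(X) = 64
E[X²] = 64 + (8)²
= 128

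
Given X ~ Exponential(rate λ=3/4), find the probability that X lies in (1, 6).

P(1 < X < 6) = ∫_{1}^{6} f(x) dx
where f(x) = \frac{3 e^{- \frac{3 x}{4}}}{4}
= - \frac{1}{e^{\frac{9}{2}}} + e^{- \frac{3}{4}}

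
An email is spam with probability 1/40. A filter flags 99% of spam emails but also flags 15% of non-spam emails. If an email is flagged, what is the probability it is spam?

Let D = the rare event, + = positive/flagged.
P(D) = 1/40
P(+|D) = 99/100
P(+|D') = 15/100 = 3/20
P(+) = P(+|D)P(D) + P(+|D')P(D')
     = \frac{99}{100} × \frac{1}{40} + \frac{3}{20} × \frac{39}{40}
     = \frac{171}{1000}
P(D|+) = P(+|D)P(D)/P(+) = \frac{11}{76}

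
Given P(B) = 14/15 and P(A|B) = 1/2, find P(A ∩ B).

By definition, P(A|B) = P(A ∩ B) / P(B)
So P(A ∩ B) = P(A|B) × P(B)
= 1/2 × 14/15
= 7/15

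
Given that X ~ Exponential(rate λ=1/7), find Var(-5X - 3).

For X ~ Exponential(rate λ=1/7):
Var(X) = 49
Var(-5X - 3) = (-5)² × Var(X) = 25 × 49 = 1225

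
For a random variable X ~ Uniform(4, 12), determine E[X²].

Using the identity E[X²] = Var(X) + (E[X])²:
E[X] = 8
Var(X) = \frac{16}{3}
E[X²] = \frac{16}{3} + (8)²
= \frac{208}{3}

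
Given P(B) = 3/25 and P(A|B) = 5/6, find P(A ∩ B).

By definition, P(A|B) = P(A ∩ B) / P(B)
So P(A ∩ B) = P(A|B) × P(B)
= 5/6 × 3/25
= 1/10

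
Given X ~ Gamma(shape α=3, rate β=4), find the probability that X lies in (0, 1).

P(0 < X < 1) = ∫_{0}^{1} f(x) dx
where f(x) = 32 x^{2} e^{- 4 x}
= 1 - \frac{13}{e^{4}}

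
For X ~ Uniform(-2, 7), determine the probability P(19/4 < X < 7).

P(19/4 < X < 7) = ∫_{19/4}^{7} f(x) dx
where f(x) = \frac{1}{9}
= \frac{1}{4}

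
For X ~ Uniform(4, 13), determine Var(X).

For X ~ Uniform(4, 13):
Var(X) = \frac{27}{4}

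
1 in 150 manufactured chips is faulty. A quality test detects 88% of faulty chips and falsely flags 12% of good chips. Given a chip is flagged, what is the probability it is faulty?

Let D = the rare event, + = positive/flagged.
P(D) = 1/150
P(+|D) = 88/100 = 22/25
P(+|D') = 12/100 = 3/25
P(+) = P(+|D)P(D) + P(+|D')P(D')
     = \frac{22}{25} × \frac{1}{150} + \frac{3}{25} × \frac{149}{150}
     = \frac{469}{3750}
P(D|+) = P(+|D)P(D)/P(+) = \frac{22}{469}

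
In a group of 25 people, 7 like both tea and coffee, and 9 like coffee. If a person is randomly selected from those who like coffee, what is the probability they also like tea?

P(A ∩ B) = 7/25
P(B) = 9/25
P(A|B) = P(A ∩ B) / P(B) = (7/25) / (9/25) = 7/9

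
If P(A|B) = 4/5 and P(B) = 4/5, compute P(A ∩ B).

By definition, P(A|B) = P(A ∩ B) / P(B)
So P(A ∩ B) = P(A|B) × P(B)
= 4/5 × 4/5
= 16/25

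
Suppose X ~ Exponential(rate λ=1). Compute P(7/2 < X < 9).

P(7/2 < X < 9) = ∫_{7/2}^{9} f(x) dx
where f(x) = e^{- x}
= - \frac{1}{e^{9}} + e^{- \frac{7}{2}}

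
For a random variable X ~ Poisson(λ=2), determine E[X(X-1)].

E[X(X-1)] = E[X² - X] = E[X²] - E[X]
E[X] = 2
E[X²] = Var(X) + (E[X])² = 2 + (2)² = 6
E[X(X-1)] = 6 - 2 = 4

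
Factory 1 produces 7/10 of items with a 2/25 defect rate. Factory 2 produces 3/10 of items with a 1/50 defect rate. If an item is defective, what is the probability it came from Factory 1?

Using Bayes' theorem:
P(F1) = 7/10, P(D|F1) = 2/25
P(F2) = 3/10, P(D|F2) = 1/50
P(D) = P(D|F1)P(F1) + P(D|F2)P(F2)
     = \frac{31}{500}
P(F1|D) = P(D|F1)P(F1) / P(D)
= \frac{28}{31}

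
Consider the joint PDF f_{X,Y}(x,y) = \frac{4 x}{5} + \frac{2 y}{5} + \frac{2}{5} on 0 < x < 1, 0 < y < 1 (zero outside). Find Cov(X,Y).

E[XY] = ∫∫ xy × f(x,y) dx dy = \frac{3}{10}
E[X] = \frac{17}{30}
E[Y] = \frac{8}{15}
Cov(X,Y) = E[XY] - E[X]E[Y] = - \frac{1}{450}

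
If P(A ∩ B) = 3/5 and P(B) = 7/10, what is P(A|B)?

P(A|B) = P(A ∩ B) / P(B)
= (3/5) / (7/10)
= 6/7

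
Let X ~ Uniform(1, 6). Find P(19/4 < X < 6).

P(19/4 < X < 6) = ∫_{19/4}^{6} f(x) dx
where f(x) = \frac{1}{5}
= \frac{1}{4}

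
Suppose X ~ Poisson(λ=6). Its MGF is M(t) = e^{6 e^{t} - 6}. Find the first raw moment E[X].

To find E[X], compute M^(1)(0):
M^(1)(t) = 6 e^{t} e^{6 e^{t} - 6}
M^(1)(0) = 6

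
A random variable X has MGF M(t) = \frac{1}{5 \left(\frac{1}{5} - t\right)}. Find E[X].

To find E[X], compute M^(1)(0):
M^(1)(t) = \frac{1}{5 \left(\frac{1}{5} - t\right)^{2}}
M^(1)(0) = 5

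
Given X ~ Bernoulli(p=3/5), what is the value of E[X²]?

Using the identity E[X²] = Var(X) + (E[X])²:
E[X] = \frac{3}{5}
Var(X) = \frac{6}{25}
E[X²] = \frac{6}{25} + (\frac{3}{5})²
= \frac{3}{5}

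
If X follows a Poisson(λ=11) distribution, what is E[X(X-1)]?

E[X(X-1)] = E[X² - X] = E[X²] - E[X]
E[X] = 11
E[X²] = Var(X) + (E[X])² = 11 + (11)² = 132
E[X(X-1)] = 132 - 11 = 121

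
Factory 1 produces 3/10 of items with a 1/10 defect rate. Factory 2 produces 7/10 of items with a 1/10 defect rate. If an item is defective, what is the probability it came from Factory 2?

Using Bayes' theorem:
P(F1) = 3/10, P(D|F1) = 1/10
P(F2) = 7/10, P(D|F2) = 1/10
P(D) = P(D|F1)P(F1) + P(D|F2)P(F2)
     = \frac{1}{10}
P(F2|D) = P(D|F2)P(F2) / P(D)
= \frac{7}{10}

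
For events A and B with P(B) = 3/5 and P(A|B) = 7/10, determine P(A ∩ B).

By definition, P(A|B) = P(A ∩ B) / P(B)
So P(A ∩ B) = P(A|B) × P(B)
= 7/10 × 3/5
= 21/50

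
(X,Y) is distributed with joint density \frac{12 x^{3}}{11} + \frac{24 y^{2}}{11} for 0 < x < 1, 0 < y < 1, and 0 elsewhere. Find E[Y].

E[Y] = ∫_0^1 ∫_0^1 y × f(x,y) dx dy
= \frac{15}{22}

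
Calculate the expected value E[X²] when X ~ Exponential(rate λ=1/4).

Using the identity E[X²] = Var(X) + (E[X])²:
E[X] = 4
Var(X) = 16
E[X²] = 16 + (4)²
= 32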